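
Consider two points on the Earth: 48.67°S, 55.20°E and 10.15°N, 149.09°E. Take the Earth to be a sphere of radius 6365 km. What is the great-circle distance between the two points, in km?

11127 km

cos σ = sin φ₁ sin φ₂ + cos φ₁ cos φ₂ cos Δλ
      = sin(-48.67°)sin(10.15°) + cos(-48.67°)cos(10.15°)cos(93.89°) = -0.1764
σ = 100.162° → d = Rσ = 6365·1.74816 = 11127 km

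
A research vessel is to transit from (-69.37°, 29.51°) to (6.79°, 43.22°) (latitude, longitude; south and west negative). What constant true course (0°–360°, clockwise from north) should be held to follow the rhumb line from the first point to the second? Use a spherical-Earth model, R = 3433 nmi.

7.5°

Δψ = ln[tan(π/4+φ₂/2)/tan(π/4+φ₁/2)] = +1.8225
Δλ = +0.2393 rad (taken the short way round)
course = atan2(Δλ, Δψ) = 7.48°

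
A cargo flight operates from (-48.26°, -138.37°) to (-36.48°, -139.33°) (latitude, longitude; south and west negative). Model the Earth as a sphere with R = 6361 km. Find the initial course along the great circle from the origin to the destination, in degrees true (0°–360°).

N = sin Δλ·cos φ₂ = -0.0135;  D = cos φ₁ sin φ₂ − sin φ₁ cos φ₂ cos Δλ = +0.2041
initial course = atan2(N, D) = 356.22°

356.2°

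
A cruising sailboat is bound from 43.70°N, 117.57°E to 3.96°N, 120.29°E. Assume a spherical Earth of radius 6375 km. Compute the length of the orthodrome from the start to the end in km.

cos σ = sin φ₁ sin φ₂ + cos φ₁ cos φ₂ cos Δλ
      = sin(43.70°)sin(3.96°) + cos(43.70°)cos(3.96°)cos(2.72°) = 0.7681
σ = 39.813° → d = Rσ = 6375·0.69486 = 4430 km

4430 km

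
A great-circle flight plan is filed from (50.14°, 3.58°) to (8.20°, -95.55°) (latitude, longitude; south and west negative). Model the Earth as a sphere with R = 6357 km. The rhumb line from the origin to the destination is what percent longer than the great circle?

Great circle: σ = 1.5620 rad → d_gc = Rσ = 9929.4 km
Rhumb: Δφ = -0.7320, Δλ = -1.7301, Δψ = -0.8709, q = Δφ/Δψ = 0.8405 → d_rh = R√(Δφ²+q²Δλ²) = 10349.5 km
Excess = (10349.5 − 9929.4) / 9929.4 = 420.1 / 9929.4 = 4.23% ≈ 4.2%

4.2%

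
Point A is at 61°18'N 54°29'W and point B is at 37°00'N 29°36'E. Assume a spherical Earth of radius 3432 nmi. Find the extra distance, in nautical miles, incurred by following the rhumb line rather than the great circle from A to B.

196 nmi

Great circle: cos σ = sin φ₁ sin φ₂ + cos φ₁ cos φ₂ cos Δλ,  σ = 0.9674 rad → d_gc = 3320.2 nmi
Rhumb line: Δψ = -0.6673, q = Δφ/Δψ = 0.6356, d_rh = R√(Δφ²+q²Δλ²) = 3516.6 nmi
Excess = 3516.6 − 3320.2 = 196.4 ≈ 196 nmi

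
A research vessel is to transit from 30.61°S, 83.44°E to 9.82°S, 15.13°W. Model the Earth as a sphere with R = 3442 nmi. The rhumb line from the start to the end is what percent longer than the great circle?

2.1%

Great circle: σ = 1.6103 rad → d_gc = Rσ = 5542.8 nmi
Rhumb: Δφ = +0.3629, Δλ = -1.7204, Δψ = +0.3894, q = Δφ/Δψ = 0.9318 → d_rh = R√(Δφ²+q²Δλ²) = 5657.4 nmi
Excess = (5657.4 − 5542.8) / 5542.8 = 114.6 / 5542.8 = 2.07% ≈ 2.1%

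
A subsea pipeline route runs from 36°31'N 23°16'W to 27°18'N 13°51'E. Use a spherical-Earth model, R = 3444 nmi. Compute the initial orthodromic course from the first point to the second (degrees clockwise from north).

95.6°

N = sin Δλ·cos φ₂ = +0.5362;  D = cos φ₁ sin φ₂ − sin φ₁ cos φ₂ cos Δλ = -0.0530
initial course = atan2(N, D) = 95.65°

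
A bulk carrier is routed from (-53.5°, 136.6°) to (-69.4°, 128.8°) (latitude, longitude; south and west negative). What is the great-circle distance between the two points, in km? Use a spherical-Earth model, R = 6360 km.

1809 km

Haversine: a = sin²(Δφ/2)+cos φ₁ cos φ₂ sin²(Δλ/2) = 0.02010;  σ = 2·atan2(√a,√(1−a))
σ = 16.300° → d = Rσ = 6360·0.28449 = 1809 km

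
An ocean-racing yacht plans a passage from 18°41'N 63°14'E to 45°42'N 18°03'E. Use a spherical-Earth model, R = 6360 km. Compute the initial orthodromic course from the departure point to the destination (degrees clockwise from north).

316.4°

N = sin Δλ·cos φ₂ = -0.4954;  D = cos φ₁ sin φ₂ − sin φ₁ cos φ₂ cos Δλ = +0.5203
initial course = atan2(N, D) = 316.40°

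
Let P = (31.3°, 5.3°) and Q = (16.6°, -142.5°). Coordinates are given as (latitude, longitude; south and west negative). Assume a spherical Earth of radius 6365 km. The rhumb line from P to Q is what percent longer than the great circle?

Great circle: σ = 2.1466 rad → d_gc = Rσ = 13662.9 km
Rhumb: Δφ = -0.2566, Δλ = -2.5796, Δψ = -0.2818, q = Δφ/Δψ = 0.9104 → d_rh = R√(Δφ²+q²Δλ²) = 15036.8 km
Excess = (15036.8 − 13662.9) / 13662.9 = 1373.9 / 13662.9 = 10.06% ≈ 10.1%

10.1%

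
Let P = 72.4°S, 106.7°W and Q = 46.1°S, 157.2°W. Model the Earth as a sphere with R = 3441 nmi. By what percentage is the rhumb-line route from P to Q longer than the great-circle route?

Great circle: σ = 0.6091 rad → d_gc = Rσ = 2095.8 nmi
Rhumb: Δφ = +0.4590, Δλ = -0.8814, Δψ = +0.9568, q = Δφ/Δψ = 0.4798 → d_rh = R√(Δφ²+q²Δλ²) = 2147.5 nmi
Excess = (2147.5 − 2095.8) / 2095.8 = 51.7 / 2095.8 = 2.47% ≈ 2.5%

2.5%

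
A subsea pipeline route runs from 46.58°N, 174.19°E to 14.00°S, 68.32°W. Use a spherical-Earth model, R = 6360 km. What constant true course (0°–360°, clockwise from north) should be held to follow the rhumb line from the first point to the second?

Δψ = ln[tan(π/4+φ₂/2)/tan(π/4+φ₁/2)] = -1.1677
Δλ = +2.0506 rad (taken the short way round)
course = atan2(Δλ, Δψ) = 119.66°

119.7°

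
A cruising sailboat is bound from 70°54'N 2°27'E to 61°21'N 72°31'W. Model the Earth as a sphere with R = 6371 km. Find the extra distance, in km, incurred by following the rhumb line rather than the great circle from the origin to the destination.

Great circle: cos σ = sin φ₁ sin φ₂ + cos φ₁ cos φ₂ cos Δλ,  σ = 0.5157 rad → d_gc = 3285.5 km
Rhumb line: Δψ = -0.4173, q = Δφ/Δψ = 0.3994, d_rh = R√(Δφ²+q²Δλ²) = 3494.9 km
Excess = 3494.9 − 3285.5 = 209.4 ≈ 209 km

209 km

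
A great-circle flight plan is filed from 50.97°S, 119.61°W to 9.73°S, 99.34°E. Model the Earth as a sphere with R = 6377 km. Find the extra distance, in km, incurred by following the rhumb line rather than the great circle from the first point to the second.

Great circle: cos σ = sin φ₁ sin φ₂ + cos φ₁ cos φ₂ cos Δλ,  σ = 1.9299 rad → d_gc = 12306.8 km
Rhumb line: Δψ = +0.8666, q = Δφ/Δψ = 0.8305, d_rh = R√(Δφ²+q²Δλ²) = 13822.6 km
Excess = 13822.6 − 12306.8 = 1515.8 ≈ 1516 km

1516 km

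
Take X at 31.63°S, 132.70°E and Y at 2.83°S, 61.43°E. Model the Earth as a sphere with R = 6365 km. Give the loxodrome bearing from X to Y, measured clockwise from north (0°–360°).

Meridional parts: M(φ₁)=-0.5824, M(φ₂)=-0.0494 → ΔM = +0.5330;  Δλ = -1.2439 rad
tan C = Δλ / ΔM = -2.3337 → C = 293.20°

293.2°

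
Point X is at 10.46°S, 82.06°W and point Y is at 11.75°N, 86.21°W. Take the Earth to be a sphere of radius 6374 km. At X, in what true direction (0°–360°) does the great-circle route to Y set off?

349.4°

N = sin Δλ·cos φ₂ = -0.0709;  D = cos φ₁ sin φ₂ − sin φ₁ cos φ₂ cos Δλ = +0.3775
initial course = atan2(N, D) = 349.37°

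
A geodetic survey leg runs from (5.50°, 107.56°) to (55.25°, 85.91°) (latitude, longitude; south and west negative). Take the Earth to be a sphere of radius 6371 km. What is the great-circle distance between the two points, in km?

5859 km

Haversine: a = sin²(Δφ/2)+cos φ₁ cos φ₂ sin²(Δλ/2) = 0.19695;  σ = 2·atan2(√a,√(1−a))
σ = 52.692° → d = Rσ = 6371·0.91965 = 5859 km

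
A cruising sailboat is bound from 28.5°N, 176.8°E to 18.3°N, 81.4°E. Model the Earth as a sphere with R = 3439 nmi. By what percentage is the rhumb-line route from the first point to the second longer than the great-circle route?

Great circle: σ = 1.4994 rad → d_gc = Rσ = 5156.5 nmi
Rhumb: Δφ = -0.1780, Δλ = -1.6650, Δψ = -0.1943, q = Δφ/Δψ = 0.9161 → d_rh = R√(Δφ²+q²Δλ²) = 5281.2 nmi
Excess = (5281.2 − 5156.5) / 5156.5 = 124.7 / 5156.5 = 2.42% ≈ 2.4%

2.4%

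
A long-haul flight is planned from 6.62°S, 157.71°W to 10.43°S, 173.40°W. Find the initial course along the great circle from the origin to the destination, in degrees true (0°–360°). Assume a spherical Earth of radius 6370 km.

θ = atan2( sin Δλ·cos φ₂ ,  cos φ₁ sin φ₂ − sin φ₁ cos φ₂ cos Δλ )
  = atan2(-0.2660, -0.0707) = 255.12°

255.1°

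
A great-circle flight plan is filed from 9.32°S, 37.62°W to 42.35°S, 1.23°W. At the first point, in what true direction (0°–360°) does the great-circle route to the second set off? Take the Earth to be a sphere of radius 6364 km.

θ = atan2( sin Δλ·cos φ₂ ,  cos φ₁ sin φ₂ − sin φ₁ cos φ₂ cos Δλ )
  = atan2(+0.4385, -0.5684) = 142.35°

142.4°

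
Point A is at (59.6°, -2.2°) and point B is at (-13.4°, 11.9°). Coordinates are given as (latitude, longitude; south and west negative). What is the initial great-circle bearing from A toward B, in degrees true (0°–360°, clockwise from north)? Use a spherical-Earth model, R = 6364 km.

165.7°

N = sin Δλ·cos φ₂ = +0.2370;  D = cos φ₁ sin φ₂ − sin φ₁ cos φ₂ cos Δλ = -0.9310
initial course = atan2(N, D) = 165.72°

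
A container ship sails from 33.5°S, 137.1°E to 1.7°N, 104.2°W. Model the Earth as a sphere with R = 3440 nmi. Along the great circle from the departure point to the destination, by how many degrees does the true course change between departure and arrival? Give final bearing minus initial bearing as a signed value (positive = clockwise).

Initial bearing θ₁ = atan2(sin Δλ cos φ₂, cos φ₁ sin φ₂ − sin φ₁ cos φ₂ cos Δλ) = 105.32°
Final bearing θ₂ = (initial bearing from the destination back to the start) + 180° = 53.57°
Δθ = θ₂ − θ₁ = -51.7°

-51.7°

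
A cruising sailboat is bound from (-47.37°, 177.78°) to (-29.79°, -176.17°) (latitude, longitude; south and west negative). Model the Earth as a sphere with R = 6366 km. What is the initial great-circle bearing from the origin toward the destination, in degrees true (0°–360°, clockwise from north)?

θ = atan2( sin Δλ·cos φ₂ ,  cos φ₁ sin φ₂ − sin φ₁ cos φ₂ cos Δλ )
  = atan2(+0.0915, +0.2985) = 17.04°

17.0°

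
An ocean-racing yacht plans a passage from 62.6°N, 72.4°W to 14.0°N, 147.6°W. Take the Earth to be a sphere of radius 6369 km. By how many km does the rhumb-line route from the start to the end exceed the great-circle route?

Great circle: cos σ = sin φ₁ sin φ₂ + cos φ₁ cos φ₂ cos Δλ,  σ = 1.2357 rad → d_gc = 7870.3 km
Rhumb line: Δψ = -1.1647, q = Δφ/Δψ = 0.7283, d_rh = R√(Δφ²+q²Δλ²) = 8139.3 km
Excess = 8139.3 − 7870.3 = 269.0 ≈ 269 km

269 km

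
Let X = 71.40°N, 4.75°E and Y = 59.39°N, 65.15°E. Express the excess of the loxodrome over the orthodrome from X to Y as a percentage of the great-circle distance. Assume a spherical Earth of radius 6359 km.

Great circle: σ = 0.4603 rad → d_gc = Rσ = 2927.0 km
Rhumb: Δφ = -0.2096, Δλ = +1.0542, Δψ = -0.5135, q = Δφ/Δψ = 0.4082 → d_rh = R√(Δφ²+q²Δλ²) = 3043.7 km
Excess = (3043.7 − 2927.0) / 2927.0 = 116.7 / 2927.0 = 3.99% ≈ 4.0%

4.0%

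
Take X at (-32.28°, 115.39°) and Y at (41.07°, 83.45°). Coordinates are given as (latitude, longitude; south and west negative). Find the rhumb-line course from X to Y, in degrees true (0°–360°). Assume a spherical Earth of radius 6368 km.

Δψ = ln[tan(π/4+φ₂/2)/tan(π/4+φ₁/2)] = +1.3833
Δλ = -0.5575 rad (taken the short way round)
course = atan2(Δλ, Δψ) = 338.05°

338.1°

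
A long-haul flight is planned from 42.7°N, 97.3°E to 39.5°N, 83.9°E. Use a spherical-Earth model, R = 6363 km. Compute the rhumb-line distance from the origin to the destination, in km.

1176 km

Rhumb course C = atan2(Δλ, Δψ) with Δψ = ln[tan(π/4+φ₂/2)/tan(π/4+φ₁/2)] = -0.0741, Δλ = -0.2339 → C = 252.41°
d = R·|Δφ| / |cos C| = 6363·0.05585 / 0.30219 = 1176 km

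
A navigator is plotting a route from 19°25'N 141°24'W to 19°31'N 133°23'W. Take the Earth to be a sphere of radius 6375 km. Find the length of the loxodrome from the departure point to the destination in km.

Δψ = ln[tan(π/4+φ₂/2)/tan(π/4+φ₁/2)] = +0.0019;  Δφ = +0.0017 rad,  Δλ = +0.1399 rad
q = Δφ/Δψ = 0.9428
d = R·√(Δφ² + q²Δλ²) = 6375·0.13193 = 841 km

841 km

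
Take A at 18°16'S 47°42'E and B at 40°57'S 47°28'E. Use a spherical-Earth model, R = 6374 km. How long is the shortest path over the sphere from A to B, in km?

2524 km

Haversine: a = sin²(Δφ/2)+cos φ₁ cos φ₂ sin²(Δλ/2) = 0.03868;  σ = 2·atan2(√a,√(1−a))
σ = 22.684° → d = Rσ = 6374·0.39591 = 2524 km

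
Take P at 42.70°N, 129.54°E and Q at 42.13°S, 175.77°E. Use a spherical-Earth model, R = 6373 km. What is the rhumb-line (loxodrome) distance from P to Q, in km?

10518 km

Δψ = ln[tan(π/4+φ₂/2)/tan(π/4+φ₁/2)] = -1.6379;  Δφ = -1.4806 rad,  Δλ = +0.8069 rad
q = Δφ/Δψ = 0.9039
d = R·√(Δφ² + q²Δλ²) = 6373·1.65046 = 10518 km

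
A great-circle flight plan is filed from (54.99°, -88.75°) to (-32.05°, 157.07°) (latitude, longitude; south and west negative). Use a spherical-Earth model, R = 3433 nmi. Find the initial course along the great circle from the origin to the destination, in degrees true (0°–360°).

θ = atan2( sin Δλ·cos φ₂ ,  cos φ₁ sin φ₂ − sin φ₁ cos φ₂ cos Δλ )
  = atan2(-0.7732, -0.0201) = 268.51°

268.5°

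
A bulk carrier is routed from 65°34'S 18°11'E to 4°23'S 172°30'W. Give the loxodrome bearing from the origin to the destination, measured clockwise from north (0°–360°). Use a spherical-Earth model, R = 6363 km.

63.8°

Meridional parts: M(φ₁)=-1.5301, M(φ₂)=-0.0766 → ΔM = +1.4535;  Δλ = +2.9551 rad
tan C = Δλ / ΔM = +2.0331 → C = 63.81°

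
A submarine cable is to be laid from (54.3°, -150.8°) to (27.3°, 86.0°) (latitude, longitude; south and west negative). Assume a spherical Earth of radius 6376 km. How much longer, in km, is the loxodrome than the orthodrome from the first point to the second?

Great circle: cos σ = sin φ₁ sin φ₂ + cos φ₁ cos φ₂ cos Δλ,  σ = 1.4822 rad → d_gc = 9450.2 km
Rhumb line: Δψ = -0.6375, q = Δφ/Δψ = 0.7392, d_rh = R√(Δφ²+q²Δλ²) = 10570.1 km
Excess = 10570.1 − 9450.2 = 1119.9 ≈ 1120 km

1120 km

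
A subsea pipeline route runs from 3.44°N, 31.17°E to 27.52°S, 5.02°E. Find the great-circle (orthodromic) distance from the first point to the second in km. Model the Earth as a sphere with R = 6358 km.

Haversine: a = sin²(Δφ/2)+cos φ₁ cos φ₂ sin²(Δλ/2) = 0.11654;  σ = 2·atan2(√a,√(1−a))
σ = 39.922° → d = Rσ = 6358·0.69678 = 4430 km

4430 km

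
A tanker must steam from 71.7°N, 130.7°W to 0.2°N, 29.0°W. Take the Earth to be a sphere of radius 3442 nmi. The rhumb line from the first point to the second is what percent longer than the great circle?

6.8%

Great circle: σ = 1.6312 rad → d_gc = Rσ = 5614.6 nmi
Rhumb: Δφ = -1.2479, Δλ = +1.7750, Δψ = -1.8224, q = Δφ/Δψ = 0.6848 → d_rh = R√(Δφ²+q²Δλ²) = 5996.0 nmi
Excess = (5996.0 − 5614.6) / 5614.6 = 381.4 / 5614.6 = 6.79% ≈ 6.8%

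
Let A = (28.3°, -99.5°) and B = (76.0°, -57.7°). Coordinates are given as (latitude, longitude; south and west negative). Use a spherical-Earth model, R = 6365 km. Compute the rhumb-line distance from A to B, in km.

5835 km

Rhumb course C = atan2(Δλ, Δψ) with Δψ = ln[tan(π/4+φ₂/2)/tan(π/4+φ₁/2)] = +1.5820, Δλ = +0.7295 → C = 24.76°
d = R·|Δφ| / |cos C| = 6365·0.83252 / 0.90809 = 5835 km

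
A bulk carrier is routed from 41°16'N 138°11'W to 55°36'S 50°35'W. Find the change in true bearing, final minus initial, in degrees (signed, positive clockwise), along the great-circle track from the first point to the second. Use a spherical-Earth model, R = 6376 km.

-20.4°

At departure: θ₁ = atan2(sin Δλ cos φ₂, cos φ₁ sin φ₂ − sin φ₁ cos φ₂ cos Δλ) = 138.40°
At arrival: θ₂ = atan2(sin Δλ cos φ₁, −cos φ₂ sin φ₁ + sin φ₂ cos φ₁ cos Δλ) = 117.96°
Δθ = θ₂ − θ₁ = -20.4°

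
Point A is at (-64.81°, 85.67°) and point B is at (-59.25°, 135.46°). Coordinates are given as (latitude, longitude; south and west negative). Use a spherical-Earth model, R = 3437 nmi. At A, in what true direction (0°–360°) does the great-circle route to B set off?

θ = atan2( sin Δλ·cos φ₂ ,  cos φ₁ sin φ₂ − sin φ₁ cos φ₂ cos Δλ )
  = atan2(+0.3905, -0.0671) = 99.75°

99.7°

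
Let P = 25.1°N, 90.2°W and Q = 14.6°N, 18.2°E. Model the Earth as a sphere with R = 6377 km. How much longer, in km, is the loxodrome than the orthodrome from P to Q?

Great circle: cos σ = sin φ₁ sin φ₂ + cos φ₁ cos φ₂ cos Δλ,  σ = 1.7413 rad → d_gc = 11104.3 km
Rhumb line: Δψ = -0.1952, q = Δφ/Δψ = 0.9389, d_rh = R√(Δφ²+q²Δλ²) = 11388.1 km
Excess = 11388.1 − 11104.3 = 283.8 ≈ 284 km

284 km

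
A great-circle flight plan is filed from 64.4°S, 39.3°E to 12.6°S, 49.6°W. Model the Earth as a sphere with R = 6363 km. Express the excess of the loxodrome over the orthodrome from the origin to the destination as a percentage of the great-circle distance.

Great circle: σ = 1.3645 rad → d_gc = Rσ = 8682.4 km
Rhumb: Δφ = +0.9041, Δλ = -1.5516, Δψ = +1.2602, q = Δφ/Δψ = 0.7174 → d_rh = R√(Δφ²+q²Δλ²) = 9124.5 km
Excess = (9124.5 − 8682.4) / 8682.4 = 442.1 / 8682.4 = 5.09% ≈ 5.1%

5.1%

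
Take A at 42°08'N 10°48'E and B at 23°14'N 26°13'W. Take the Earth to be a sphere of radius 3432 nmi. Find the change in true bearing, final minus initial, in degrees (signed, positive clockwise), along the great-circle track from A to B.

-20.8°

Initial bearing θ₁ = atan2(sin Δλ cos φ₂, cos φ₁ sin φ₂ − sin φ₁ cos φ₂ cos Δλ) = 250.15°
Final bearing θ₂ = (initial bearing from the destination back to the start) + 180° = 229.38°
Δθ = θ₂ − θ₁ = -20.8°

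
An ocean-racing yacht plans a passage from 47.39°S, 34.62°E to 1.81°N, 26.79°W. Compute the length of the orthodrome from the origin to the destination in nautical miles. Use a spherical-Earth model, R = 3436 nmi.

Haversine: a = sin²(Δφ/2)+cos φ₁ cos φ₂ sin²(Δλ/2) = 0.34972;  σ = 2·atan2(√a,√(1−a))
σ = 72.508° → d = Rσ = 3436·1.26551 = 4348 nmi

4348 nmi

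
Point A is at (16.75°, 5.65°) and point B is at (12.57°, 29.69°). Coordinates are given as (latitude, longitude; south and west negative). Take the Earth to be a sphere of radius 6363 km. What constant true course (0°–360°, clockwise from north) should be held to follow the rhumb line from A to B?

100.2°

Δψ = ln[tan(π/4+φ₂/2)/tan(π/4+φ₁/2)] = -0.0754
Δλ = +0.4196 rad (taken the short way round)
course = atan2(Δλ, Δψ) = 100.19°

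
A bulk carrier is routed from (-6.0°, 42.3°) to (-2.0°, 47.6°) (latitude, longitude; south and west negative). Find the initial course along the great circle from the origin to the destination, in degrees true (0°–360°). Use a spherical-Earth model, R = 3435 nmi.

53.1°

N = sin Δλ·cos φ₂ = +0.0923;  D = cos φ₁ sin φ₂ − sin φ₁ cos φ₂ cos Δλ = +0.0693
initial course = atan2(N, D) = 53.10°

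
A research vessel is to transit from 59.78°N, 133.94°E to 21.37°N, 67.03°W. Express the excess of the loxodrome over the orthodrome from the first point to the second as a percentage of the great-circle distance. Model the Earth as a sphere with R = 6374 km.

24.9%

Great circle: σ = 1.6939 rad → d_gc = Rσ = 10797.0 km
Rhumb: Δφ = -0.6704, Δλ = +2.7756, Δψ = -0.9274, q = Δφ/Δψ = 0.7229 → d_rh = R√(Δφ²+q²Δλ²) = 13484.0 km
Excess = (13484.0 − 10797.0) / 10797.0 = 2687.0 / 10797.0 = 24.89% ≈ 24.9%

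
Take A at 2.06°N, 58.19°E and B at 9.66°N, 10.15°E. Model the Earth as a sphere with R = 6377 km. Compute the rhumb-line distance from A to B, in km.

5382 km

Rhumb course C = atan2(Δλ, Δψ) with Δψ = ln[tan(π/4+φ₂/2)/tan(π/4+φ₁/2)] = +0.1334, Δλ = -0.8385 → C = 279.04°
d = R·|Δφ| / |cos C| = 6377·0.13265 / 0.15717 = 5382 km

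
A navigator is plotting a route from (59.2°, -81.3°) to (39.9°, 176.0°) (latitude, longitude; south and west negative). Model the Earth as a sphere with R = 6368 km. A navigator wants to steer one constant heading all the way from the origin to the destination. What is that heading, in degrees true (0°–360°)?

253.6°

Δψ = ln[tan(π/4+φ₂/2)/tan(π/4+φ₁/2)] = -0.5287
Δλ = -1.7925 rad (taken the short way round)
course = atan2(Δλ, Δψ) = 253.57°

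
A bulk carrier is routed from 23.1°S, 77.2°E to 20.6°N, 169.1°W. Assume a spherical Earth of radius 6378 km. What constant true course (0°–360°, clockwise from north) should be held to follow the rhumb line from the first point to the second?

Δψ = ln[tan(π/4+φ₂/2)/tan(π/4+φ₁/2)] = +0.7821
Δλ = +1.9844 rad (taken the short way round)
course = atan2(Δλ, Δψ) = 68.49°

68.5°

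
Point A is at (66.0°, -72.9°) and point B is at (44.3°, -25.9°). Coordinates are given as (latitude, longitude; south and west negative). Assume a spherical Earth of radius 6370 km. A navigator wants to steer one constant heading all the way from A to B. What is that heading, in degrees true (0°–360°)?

Δψ = ln[tan(π/4+φ₂/2)/tan(π/4+φ₁/2)] = -0.6843
Δλ = +0.8203 rad (taken the short way round)
course = atan2(Δλ, Δψ) = 129.84°

129.8°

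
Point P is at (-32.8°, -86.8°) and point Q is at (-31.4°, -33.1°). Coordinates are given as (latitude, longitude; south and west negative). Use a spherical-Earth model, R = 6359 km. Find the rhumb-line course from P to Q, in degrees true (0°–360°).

88.2°

Δψ = ln[tan(π/4+φ₂/2)/tan(π/4+φ₁/2)] = +0.0288
Δλ = +0.9372 rad (taken the short way round)
course = atan2(Δλ, Δψ) = 88.24°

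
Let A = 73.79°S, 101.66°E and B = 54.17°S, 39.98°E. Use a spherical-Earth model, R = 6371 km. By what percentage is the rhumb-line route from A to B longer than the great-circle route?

4.0%

Great circle: σ = 0.5432 rad → d_gc = Rσ = 3460.9 km
Rhumb: Δφ = +0.3424, Δλ = -1.0765, Δψ = +0.8198, q = Δφ/Δψ = 0.4177 → d_rh = R√(Δφ²+q²Δλ²) = 3600.9 km
Excess = (3600.9 − 3460.9) / 3460.9 = 140.0 / 3460.9 = 4.045% ≈ 4.0%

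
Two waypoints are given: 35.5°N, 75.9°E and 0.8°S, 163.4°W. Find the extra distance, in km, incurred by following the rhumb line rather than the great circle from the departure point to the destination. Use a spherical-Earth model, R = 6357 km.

388 km

Great circle: cos σ = sin φ₁ sin φ₂ + cos φ₁ cos φ₂ cos Δλ,  σ = 2.0083 rad → d_gc = 12767.0 km
Rhumb line: Δψ = -0.6775, q = Δφ/Δψ = 0.9352, d_rh = R√(Δφ²+q²Δλ²) = 13155.0 km
Excess = 13155.0 − 12767.0 = 388.0 ≈ 388 km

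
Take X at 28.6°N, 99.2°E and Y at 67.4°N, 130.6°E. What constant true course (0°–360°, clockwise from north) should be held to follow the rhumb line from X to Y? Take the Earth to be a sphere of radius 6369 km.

Meridional parts: M(φ₁)=+0.5213, M(φ₂)=+1.6103 → ΔM = +1.0891;  Δλ = +0.5480 rad
tan C = Δλ / ΔM = +0.5032 → C = 26.71°

26.7°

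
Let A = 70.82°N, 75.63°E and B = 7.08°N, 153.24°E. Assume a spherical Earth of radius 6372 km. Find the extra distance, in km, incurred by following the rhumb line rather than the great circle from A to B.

Great circle: cos σ = sin φ₁ sin φ₂ + cos φ₁ cos φ₂ cos Δλ,  σ = 1.3833 rad → d_gc = 8814.6 km
Rhumb line: Δψ = -1.6542, q = Δφ/Δψ = 0.6725, d_rh = R√(Δφ²+q²Δλ²) = 9162.0 km
Excess = 9162.0 − 8814.6 = 347.4 ≈ 347 km

347 km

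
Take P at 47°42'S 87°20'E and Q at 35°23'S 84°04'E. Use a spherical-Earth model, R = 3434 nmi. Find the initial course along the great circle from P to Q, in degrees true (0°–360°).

347.7°

N = sin Δλ·cos φ₂ = -0.0465;  D = cos φ₁ sin φ₂ − sin φ₁ cos φ₂ cos Δλ = +0.2123
initial course = atan2(N, D) = 347.66°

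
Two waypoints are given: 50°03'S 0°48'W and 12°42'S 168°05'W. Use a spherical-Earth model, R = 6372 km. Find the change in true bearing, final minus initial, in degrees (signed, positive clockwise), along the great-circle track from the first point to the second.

+157.1°

At departure: θ₁ = atan2(sin Δλ cos φ₂, cos φ₁ sin φ₂ − sin φ₁ cos φ₂ cos Δλ) = 193.86°
At arrival: θ₂ = atan2(sin Δλ cos φ₁, −cos φ₂ sin φ₁ + sin φ₂ cos φ₁ cos Δλ) = 350.93°
Δθ = θ₂ − θ₁ = +157.1°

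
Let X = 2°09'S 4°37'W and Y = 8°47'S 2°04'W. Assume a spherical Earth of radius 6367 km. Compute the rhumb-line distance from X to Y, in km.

Rhumb course C = atan2(Δλ, Δψ) with Δψ = ln[tan(π/4+φ₂/2)/tan(π/4+φ₁/2)] = -0.1164, Δλ = +0.0445 → C = 159.07°
d = R·|Δφ| / |cos C| = 6367·0.11577 / 0.93402 = 789 km

789 km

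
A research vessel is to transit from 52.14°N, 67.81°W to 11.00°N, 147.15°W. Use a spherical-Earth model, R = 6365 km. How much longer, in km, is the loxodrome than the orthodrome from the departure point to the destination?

Great circle: cos σ = sin φ₁ sin φ₂ + cos φ₁ cos φ₂ cos Δλ,  σ = 1.3056 rad → d_gc = 8310.2 km
Rhumb line: Δψ = -0.8770, q = Δφ/Δψ = 0.8188, d_rh = R√(Δφ²+q²Δλ²) = 8542.0 km
Excess = 8542.0 − 8310.2 = 231.8 ≈ 232 km

232 km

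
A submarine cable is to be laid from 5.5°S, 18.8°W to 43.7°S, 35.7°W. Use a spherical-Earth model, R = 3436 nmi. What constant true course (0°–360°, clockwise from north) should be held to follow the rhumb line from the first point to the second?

201.4°

Δψ = ln[tan(π/4+φ₂/2)/tan(π/4+φ₁/2)] = -0.7535
Δλ = -0.2950 rad (taken the short way round)
course = atan2(Δλ, Δψ) = 201.38°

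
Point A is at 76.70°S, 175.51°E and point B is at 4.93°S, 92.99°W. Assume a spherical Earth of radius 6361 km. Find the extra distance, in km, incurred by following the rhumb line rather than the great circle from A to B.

579 km

Great circle: cos σ = sin φ₁ sin φ₂ + cos φ₁ cos φ₂ cos Δλ,  σ = 1.4931 rad → d_gc = 9497.5 km
Rhumb line: Δψ = +2.0630, q = Δφ/Δψ = 0.6072, d_rh = R√(Δφ²+q²Δλ²) = 10076.4 km
Excess = 10076.4 − 9497.5 = 578.9 ≈ 579 km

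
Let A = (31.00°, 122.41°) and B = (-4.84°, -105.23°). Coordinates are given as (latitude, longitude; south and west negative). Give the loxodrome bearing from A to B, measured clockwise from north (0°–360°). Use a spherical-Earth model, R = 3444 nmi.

105.8°

Meridional parts: M(φ₁)=+0.5696, M(φ₂)=-0.0846 → ΔM = -0.6541;  Δλ = +2.3101 rad
tan C = Δλ / ΔM = -3.5315 → C = 105.81°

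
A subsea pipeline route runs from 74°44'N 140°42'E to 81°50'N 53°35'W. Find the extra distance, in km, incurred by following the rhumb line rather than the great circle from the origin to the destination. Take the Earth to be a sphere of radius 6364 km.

Great circle: cos σ = sin φ₁ sin φ₂ + cos φ₁ cos φ₂ cos Δλ,  σ = 0.4061 rad → d_gc = 2584.2 km
Rhumb line: Δψ = +0.6299, q = Δφ/Δψ = 0.1967, d_rh = R√(Δφ²+q²Δλ²) = 3706.2 km
Excess = 3706.2 − 2584.2 = 1122.0 ≈ 1122 km

1122 km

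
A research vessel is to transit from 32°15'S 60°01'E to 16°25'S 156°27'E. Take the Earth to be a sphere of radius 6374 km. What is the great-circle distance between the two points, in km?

9630 km

cos σ = sin φ₁ sin φ₂ + cos φ₁ cos φ₂ cos Δλ
      = sin(-32.25°)sin(-16.42°) + cos(-32.25°)cos(-16.42°)cos(96.43°) = 0.0599
σ = 86.565° → d = Rσ = 6374·1.51085 = 9630 km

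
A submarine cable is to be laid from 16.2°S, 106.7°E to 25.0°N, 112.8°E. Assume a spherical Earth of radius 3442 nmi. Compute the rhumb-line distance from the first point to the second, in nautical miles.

Δψ = ln[tan(π/4+φ₂/2)/tan(π/4+φ₁/2)] = +0.7375;  Δφ = +0.7191 rad,  Δλ = +0.1065 rad
q = Δφ/Δψ = 0.9751
d = R·√(Δφ² + q²Δλ²) = 3442·0.72653 = 2501 nmi

2501 nmi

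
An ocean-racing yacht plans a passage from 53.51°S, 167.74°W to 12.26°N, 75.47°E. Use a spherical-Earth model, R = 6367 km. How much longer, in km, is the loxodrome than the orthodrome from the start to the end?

Great circle: cos σ = sin φ₁ sin φ₂ + cos φ₁ cos φ₂ cos Δλ,  σ = 2.0182 rad → d_gc = 12850.0 km
Rhumb line: Δψ = +1.3253, q = Δφ/Δψ = 0.8661, d_rh = R√(Δφ²+q²Δλ²) = 13407.9 km
Excess = 13407.9 − 12850.0 = 557.9 ≈ 558 km

558 km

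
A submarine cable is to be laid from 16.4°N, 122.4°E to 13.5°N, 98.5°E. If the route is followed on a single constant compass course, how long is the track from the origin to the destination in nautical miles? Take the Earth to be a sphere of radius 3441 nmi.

1397 nmi

Δψ = ln[tan(π/4+φ₂/2)/tan(π/4+φ₁/2)] = -0.0524;  Δφ = -0.0506 rad,  Δλ = -0.4171 rad
q = Δφ/Δψ = 0.9660
d = R·√(Δφ² + q²Δλ²) = 3441·0.40613 = 1397 nmi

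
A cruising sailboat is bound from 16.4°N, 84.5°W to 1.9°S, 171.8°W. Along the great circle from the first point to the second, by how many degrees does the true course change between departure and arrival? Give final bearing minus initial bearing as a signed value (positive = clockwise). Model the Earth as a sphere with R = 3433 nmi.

Initial bearing θ₁ = atan2(sin Δλ cos φ₂, cos φ₁ sin φ₂ − sin φ₁ cos φ₂ cos Δλ) = 267.41°
Final bearing θ₂ = (initial bearing from the destination back to the start) + 180° = 253.51°
Δθ = θ₂ − θ₁ = -13.9°

-13.9°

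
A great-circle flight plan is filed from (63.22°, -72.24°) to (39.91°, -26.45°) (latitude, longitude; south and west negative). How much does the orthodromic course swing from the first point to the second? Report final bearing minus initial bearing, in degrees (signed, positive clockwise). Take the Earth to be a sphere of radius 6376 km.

+37.3°

At departure: θ₁ = atan2(sin Δλ cos φ₂, cos φ₁ sin φ₂ − sin φ₁ cos φ₂ cos Δλ) = 108.92°
At arrival: θ₂ = atan2(sin Δλ cos φ₁, −cos φ₂ sin φ₁ + sin φ₂ cos φ₁ cos Δλ) = 146.24°
Δθ = θ₂ − θ₁ = +37.3°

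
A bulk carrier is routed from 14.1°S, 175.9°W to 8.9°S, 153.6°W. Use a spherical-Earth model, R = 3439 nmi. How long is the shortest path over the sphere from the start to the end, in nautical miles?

1347 nmi

Haversine: a = sin²(Δφ/2)+cos φ₁ cos φ₂ sin²(Δλ/2) = 0.03789;  σ = 2·atan2(√a,√(1−a))
σ = 22.449° → d = Rσ = 3439·0.39181 = 1347 nmi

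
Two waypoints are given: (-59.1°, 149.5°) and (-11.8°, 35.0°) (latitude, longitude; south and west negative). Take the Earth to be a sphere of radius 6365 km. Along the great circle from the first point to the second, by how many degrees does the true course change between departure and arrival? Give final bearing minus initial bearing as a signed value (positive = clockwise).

+89.1°

At departure: θ₁ = atan2(sin Δλ cos φ₂, cos φ₁ sin φ₂ − sin φ₁ cos φ₂ cos Δλ) = 243.03°
At arrival: θ₂ = atan2(sin Δλ cos φ₁, −cos φ₂ sin φ₁ + sin φ₂ cos φ₁ cos Δλ) = 332.12°
Δθ = θ₂ − θ₁ = +89.1°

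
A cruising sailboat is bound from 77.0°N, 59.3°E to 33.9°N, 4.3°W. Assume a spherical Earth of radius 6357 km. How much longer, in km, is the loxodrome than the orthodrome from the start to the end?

210 km

Great circle: cos σ = sin φ₁ sin φ₂ + cos φ₁ cos φ₂ cos Δλ,  σ = 0.8938 rad → d_gc = 5681.8 km
Rhumb line: Δψ = -1.5426, q = Δφ/Δψ = 0.4877, d_rh = R√(Δφ²+q²Δλ²) = 5891.4 km
Excess = 5891.4 − 5681.8 = 209.6 ≈ 210 km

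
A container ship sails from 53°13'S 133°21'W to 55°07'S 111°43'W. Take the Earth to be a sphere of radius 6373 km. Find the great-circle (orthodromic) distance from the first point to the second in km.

cos σ = sin φ₁ sin φ₂ + cos φ₁ cos φ₂ cos Δλ
      = sin(-53.22°)sin(-55.12°) + cos(-53.22°)cos(-55.12°)cos(21.63°) = 0.9753
σ = 12.754° → d = Rσ = 6373·0.22259 = 1419 km

1419 km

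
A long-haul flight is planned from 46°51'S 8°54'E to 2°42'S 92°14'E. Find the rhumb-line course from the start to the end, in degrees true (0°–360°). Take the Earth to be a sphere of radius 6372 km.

58.8°

Δψ = ln[tan(π/4+φ₂/2)/tan(π/4+φ₁/2)] = +0.8807
Δλ = +1.4544 rad (taken the short way round)
course = atan2(Δλ, Δψ) = 58.81°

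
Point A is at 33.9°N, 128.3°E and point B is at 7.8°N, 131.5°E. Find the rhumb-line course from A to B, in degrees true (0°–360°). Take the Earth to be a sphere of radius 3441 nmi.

173.5°

Meridional parts: M(φ₁)=+0.6296, M(φ₂)=+0.1366 → ΔM = -0.4930;  Δλ = +0.0559 rad
tan C = Δλ / ΔM = -0.1133 → C = 173.54°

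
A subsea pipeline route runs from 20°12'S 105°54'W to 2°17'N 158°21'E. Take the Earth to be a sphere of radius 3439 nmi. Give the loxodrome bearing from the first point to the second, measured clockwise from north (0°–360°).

Δψ = ln[tan(π/4+φ₂/2)/tan(π/4+φ₁/2)] = +0.4000
Δλ = -1.6712 rad (taken the short way round)
course = atan2(Δλ, Δψ) = 283.46°

283.5°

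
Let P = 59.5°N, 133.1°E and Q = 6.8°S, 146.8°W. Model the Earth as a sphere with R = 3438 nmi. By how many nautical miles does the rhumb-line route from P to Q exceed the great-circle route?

Great circle: cos σ = sin φ₁ sin φ₂ + cos φ₁ cos φ₂ cos Δλ,  σ = 1.5862 rad → d_gc = 5453.3 nmi
Rhumb line: Δψ = -1.4186, q = Δφ/Δψ = 0.8157, d_rh = R√(Δφ²+q²Δλ²) = 5585.5 nmi
Excess = 5585.5 − 5453.3 = 132.2 ≈ 132 nmi

132 nmi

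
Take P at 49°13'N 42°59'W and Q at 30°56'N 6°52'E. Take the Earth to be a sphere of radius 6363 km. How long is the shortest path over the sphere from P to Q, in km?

4594 km

Haversine: a = sin²(Δφ/2)+cos φ₁ cos φ₂ sin²(Δλ/2) = 0.12475;  σ = 2·atan2(√a,√(1−a))
σ = 41.367° → d = Rσ = 6363·0.72198 = 4594 km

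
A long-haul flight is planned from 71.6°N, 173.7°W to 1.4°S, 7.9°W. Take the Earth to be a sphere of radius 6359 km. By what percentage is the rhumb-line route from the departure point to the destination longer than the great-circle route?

24.3%

Great circle: σ = 1.9061 rad → d_gc = Rσ = 12121.2 km
Rhumb: Δφ = -1.2741, Δλ = +2.8938, Δψ = -1.8448, q = Δφ/Δψ = 0.6906 → d_rh = R√(Δφ²+q²Δλ²) = 15071.5 km
Excess = (15071.5 − 12121.2) / 12121.2 = 2950.3 / 12121.2 = 24.34% ≈ 24.3%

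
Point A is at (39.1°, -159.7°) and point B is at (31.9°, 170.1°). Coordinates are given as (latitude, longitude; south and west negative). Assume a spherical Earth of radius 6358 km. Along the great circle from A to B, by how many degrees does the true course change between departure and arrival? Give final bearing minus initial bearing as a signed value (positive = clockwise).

At departure: θ₁ = atan2(sin Δλ cos φ₂, cos φ₁ sin φ₂ − sin φ₁ cos φ₂ cos Δλ) = 262.97°
At arrival: θ₂ = atan2(sin Δλ cos φ₁, −cos φ₂ sin φ₁ + sin φ₂ cos φ₁ cos Δλ) = 245.13°
Δθ = θ₂ − θ₁ = -17.8°

-17.8°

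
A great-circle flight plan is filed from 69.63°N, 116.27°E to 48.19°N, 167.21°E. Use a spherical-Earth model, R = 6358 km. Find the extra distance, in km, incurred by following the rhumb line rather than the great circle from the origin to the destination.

Great circle: cos σ = sin φ₁ sin φ₂ + cos φ₁ cos φ₂ cos Δλ,  σ = 0.5643 rad → d_gc = 3587.7 km
Rhumb line: Δψ = -0.7543, q = Δφ/Δψ = 0.4961, d_rh = R√(Δφ²+q²Δλ²) = 3677.6 km
Excess = 3677.6 − 3587.7 = 89.9 ≈ 90 km

90 km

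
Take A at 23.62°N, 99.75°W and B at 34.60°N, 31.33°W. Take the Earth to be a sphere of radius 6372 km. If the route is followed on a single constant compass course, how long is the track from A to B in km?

6743 km

Δψ = ln[tan(π/4+φ₂/2)/tan(π/4+φ₁/2)] = +0.2199;  Δφ = +0.1916 rad,  Δλ = +1.1942 rad
q = Δφ/Δψ = 0.8715
d = R·√(Δφ² + q²Δλ²) = 6372·1.05822 = 6743 km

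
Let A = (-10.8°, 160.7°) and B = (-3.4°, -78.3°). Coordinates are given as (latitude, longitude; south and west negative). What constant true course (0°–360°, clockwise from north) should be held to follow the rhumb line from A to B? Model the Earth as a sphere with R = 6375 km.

86.5°

Meridional parts: M(φ₁)=-0.1896, M(φ₂)=-0.0594 → ΔM = +0.1302;  Δλ = +2.1118 rad
tan C = Δλ / ΔM = +16.2143 → C = 86.47°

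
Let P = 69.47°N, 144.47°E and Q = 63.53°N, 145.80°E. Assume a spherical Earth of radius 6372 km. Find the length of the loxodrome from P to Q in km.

663 km

Rhumb course C = atan2(Δλ, Δψ) with Δψ = ln[tan(π/4+φ₂/2)/tan(π/4+φ₁/2)] = -0.2614, Δλ = +0.0232 → C = 174.92°
d = R·|Δφ| / |cos C| = 6372·0.10367 / 0.99608 = 663 km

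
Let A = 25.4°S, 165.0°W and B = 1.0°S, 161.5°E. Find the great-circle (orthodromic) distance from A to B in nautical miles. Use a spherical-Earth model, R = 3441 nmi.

2431 nmi

Haversine: a = sin²(Δφ/2)+cos φ₁ cos φ₂ sin²(Δλ/2) = 0.11968;  σ = 2·atan2(√a,√(1−a))
σ = 40.478° → d = Rσ = 3441·0.70648 = 2431 nmi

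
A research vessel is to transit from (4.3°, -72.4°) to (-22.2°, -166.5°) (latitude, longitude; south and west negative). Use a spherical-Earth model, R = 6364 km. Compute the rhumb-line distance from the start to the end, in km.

10643 km

Rhumb course C = atan2(Δλ, Δψ) with Δψ = ln[tan(π/4+φ₂/2)/tan(π/4+φ₁/2)] = -0.4727, Δλ = -1.6424 → C = 253.94°
d = R·|Δφ| / |cos C| = 6364·0.46251 / 0.27657 = 10643 km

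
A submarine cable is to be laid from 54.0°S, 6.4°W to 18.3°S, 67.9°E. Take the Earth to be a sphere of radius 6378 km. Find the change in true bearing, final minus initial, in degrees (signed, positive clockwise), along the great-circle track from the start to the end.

At departure: θ₁ = atan2(sin Δλ cos φ₂, cos φ₁ sin φ₂ − sin φ₁ cos φ₂ cos Δλ) = 88.54°
At arrival: θ₂ = atan2(sin Δλ cos φ₁, −cos φ₂ sin φ₁ + sin φ₂ cos φ₁ cos Δλ) = 38.24°
Δθ = θ₂ − θ₁ = -50.3°

-50.3°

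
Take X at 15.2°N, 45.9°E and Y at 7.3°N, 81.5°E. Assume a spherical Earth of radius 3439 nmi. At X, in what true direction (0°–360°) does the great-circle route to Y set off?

N = sin Δλ·cos φ₂ = +0.5774;  D = cos φ₁ sin φ₂ − sin φ₁ cos φ₂ cos Δλ = -0.0888
initial course = atan2(N, D) = 98.75°

98.7°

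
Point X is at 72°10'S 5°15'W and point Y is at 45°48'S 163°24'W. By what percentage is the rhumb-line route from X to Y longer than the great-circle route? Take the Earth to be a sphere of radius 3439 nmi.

32.6%

Great circle: σ = 1.0652 rad → d_gc = Rσ = 3663.4 nmi
Rhumb: Δφ = +0.4602, Δλ = -2.7602, Δψ = +0.9509, q = Δφ/Δψ = 0.4839 → d_rh = R√(Δφ²+q²Δλ²) = 4858.7 nmi
Excess = (4858.7 − 3663.4) / 3663.4 = 1195.3 / 3663.4 = 32.63% ≈ 32.6%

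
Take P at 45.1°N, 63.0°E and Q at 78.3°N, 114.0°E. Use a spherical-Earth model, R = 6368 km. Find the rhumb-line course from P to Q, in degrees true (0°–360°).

32.6°

Meridional parts: M(φ₁)=+0.8838, M(φ₂)=+2.2783 → ΔM = +1.3945;  Δλ = +0.8901 rad
tan C = Δλ / ΔM = +0.6383 → C = 32.55°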